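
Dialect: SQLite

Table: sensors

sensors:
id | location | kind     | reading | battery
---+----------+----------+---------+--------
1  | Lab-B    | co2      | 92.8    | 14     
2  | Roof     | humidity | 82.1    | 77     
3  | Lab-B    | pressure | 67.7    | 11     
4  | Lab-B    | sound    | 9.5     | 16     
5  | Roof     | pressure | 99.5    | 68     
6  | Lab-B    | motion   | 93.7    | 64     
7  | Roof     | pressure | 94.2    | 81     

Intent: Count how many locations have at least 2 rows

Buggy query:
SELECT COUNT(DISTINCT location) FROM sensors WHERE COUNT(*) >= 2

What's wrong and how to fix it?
Bug: COUNT(*) cannot appear in WHERE; the per-group count doesn't exist yet

Fix: Group first with HAVING COUNT(*) >= 2, then COUNT the resulting groups

Corrected query:
SELECT COUNT(*) FROM (SELECT location FROM sensors GROUP BY location HAVING COUNT(*) >= 2)

Result:
COUNT(*)
--------
2       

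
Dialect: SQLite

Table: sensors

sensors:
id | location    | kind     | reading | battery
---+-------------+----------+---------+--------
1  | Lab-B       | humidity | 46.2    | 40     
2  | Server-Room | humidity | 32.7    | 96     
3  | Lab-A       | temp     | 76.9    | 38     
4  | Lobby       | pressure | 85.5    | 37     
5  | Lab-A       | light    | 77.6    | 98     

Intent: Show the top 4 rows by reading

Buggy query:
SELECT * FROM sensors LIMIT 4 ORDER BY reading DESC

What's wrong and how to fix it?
Bug: LIMIT must come after ORDER BY

Fix: Sort with ORDER BY, then apply LIMIT

Corrected query:
SELECT * FROM sensors ORDER BY reading DESC LIMIT 4

Result:
id | location | kind     | reading | battery
---+----------+----------+---------+--------
4  | Lobby    | pressure | 85.5    | 37     
5  | Lab-A    | light    | 77.6    | 98     
3  | Lab-A    | temp     | 76.9    | 38     
1  | Lab-B    | humidity | 46.2    | 40     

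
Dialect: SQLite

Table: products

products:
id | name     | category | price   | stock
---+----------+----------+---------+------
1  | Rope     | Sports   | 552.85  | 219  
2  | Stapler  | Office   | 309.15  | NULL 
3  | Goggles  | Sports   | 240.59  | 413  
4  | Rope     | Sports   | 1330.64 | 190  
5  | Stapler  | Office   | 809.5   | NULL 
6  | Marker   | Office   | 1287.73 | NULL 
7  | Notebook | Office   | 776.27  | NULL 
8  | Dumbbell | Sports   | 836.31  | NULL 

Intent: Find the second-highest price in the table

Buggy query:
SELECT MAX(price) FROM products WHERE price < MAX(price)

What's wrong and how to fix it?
Bug: MAX(price) on the right of the comparison is an aggregate-in-WHERE error

Fix: Compute the overall MAX in a subquery, then take MAX of rows below it

Corrected query:
SELECT MAX(price) FROM products WHERE price < (SELECT MAX(price) FROM products)

Result:
MAX(price)
----------
1287.73   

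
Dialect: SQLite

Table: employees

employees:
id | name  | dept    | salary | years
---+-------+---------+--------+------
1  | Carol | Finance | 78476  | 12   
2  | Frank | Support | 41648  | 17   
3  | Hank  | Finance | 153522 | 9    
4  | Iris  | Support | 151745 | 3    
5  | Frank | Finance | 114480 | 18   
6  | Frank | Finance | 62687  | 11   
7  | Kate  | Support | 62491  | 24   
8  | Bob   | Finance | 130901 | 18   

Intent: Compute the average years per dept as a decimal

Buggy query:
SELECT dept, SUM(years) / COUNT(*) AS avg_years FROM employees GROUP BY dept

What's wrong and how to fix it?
Bug: Both operands are integers, so '/' performs integer division and truncates

Fix: Cast one side to REAL so the division keeps the fractional part

Corrected query:
SELECT dept, SUM(years) * 1.0 / COUNT(*) AS avg_years FROM employees GROUP BY dept

Result:
dept    | avg_years
--------+----------
Finance | 13.6     
Support | 14.666667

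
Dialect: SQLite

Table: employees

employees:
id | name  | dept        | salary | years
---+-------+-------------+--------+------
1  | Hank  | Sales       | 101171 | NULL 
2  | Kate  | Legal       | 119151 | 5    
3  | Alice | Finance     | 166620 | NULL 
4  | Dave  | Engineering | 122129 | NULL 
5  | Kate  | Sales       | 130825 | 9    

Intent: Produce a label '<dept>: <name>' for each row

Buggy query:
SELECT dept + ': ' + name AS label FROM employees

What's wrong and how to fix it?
Bug: '+' is numeric addition; on text columns SQLite converts them to 0 instead of concatenating

Fix: Replace + with || to concatenate text

Corrected query:
SELECT dept || ': ' || name AS label FROM employees

Result:
label            
-----------------
Sales: Hank      
Legal: Kate      
Finance: Alice   
Engineering: Dave
Sales: Kate      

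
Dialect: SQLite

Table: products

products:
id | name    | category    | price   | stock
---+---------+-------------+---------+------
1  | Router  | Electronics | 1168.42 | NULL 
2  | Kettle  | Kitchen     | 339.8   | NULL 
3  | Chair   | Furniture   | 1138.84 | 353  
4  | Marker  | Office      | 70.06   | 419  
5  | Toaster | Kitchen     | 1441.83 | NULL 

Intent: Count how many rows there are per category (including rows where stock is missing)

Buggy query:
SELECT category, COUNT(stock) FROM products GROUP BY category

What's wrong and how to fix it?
Bug: COUNT(stock) skips NULLs, so groups with missing stock are undercounted

Fix: Use COUNT(*) to count all rows regardless of NULL

Corrected query:
SELECT category, COUNT(*) FROM products GROUP BY category

Result:
category    | COUNT(*)
------------+---------
Electronics | 1       
Furniture   | 1       
Kitchen     | 2       
Office      | 1       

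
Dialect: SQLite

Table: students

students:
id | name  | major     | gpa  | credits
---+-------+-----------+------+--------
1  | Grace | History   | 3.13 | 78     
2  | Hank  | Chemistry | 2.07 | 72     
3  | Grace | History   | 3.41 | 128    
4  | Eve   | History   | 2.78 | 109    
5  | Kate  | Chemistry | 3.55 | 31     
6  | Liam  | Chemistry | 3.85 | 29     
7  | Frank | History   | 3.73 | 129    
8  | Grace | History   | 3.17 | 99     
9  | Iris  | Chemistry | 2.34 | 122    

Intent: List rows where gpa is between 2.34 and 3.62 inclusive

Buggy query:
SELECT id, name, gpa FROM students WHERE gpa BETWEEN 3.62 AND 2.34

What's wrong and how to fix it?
Bug: BETWEEN expects the lower bound first; with 3.62 AND 2.34 the range is empty

Fix: Write BETWEEN 2.34 AND 3.62

Corrected query:
SELECT id, name, gpa FROM students WHERE gpa BETWEEN 2.34 AND 3.62

Result:
id | name  | gpa 
---+-------+-----
1  | Grace | 3.13
3  | Grace | 3.41
4  | Eve   | 2.78
5  | Kate  | 3.55
8  | Grace | 3.17
9  | Iris  | 2.34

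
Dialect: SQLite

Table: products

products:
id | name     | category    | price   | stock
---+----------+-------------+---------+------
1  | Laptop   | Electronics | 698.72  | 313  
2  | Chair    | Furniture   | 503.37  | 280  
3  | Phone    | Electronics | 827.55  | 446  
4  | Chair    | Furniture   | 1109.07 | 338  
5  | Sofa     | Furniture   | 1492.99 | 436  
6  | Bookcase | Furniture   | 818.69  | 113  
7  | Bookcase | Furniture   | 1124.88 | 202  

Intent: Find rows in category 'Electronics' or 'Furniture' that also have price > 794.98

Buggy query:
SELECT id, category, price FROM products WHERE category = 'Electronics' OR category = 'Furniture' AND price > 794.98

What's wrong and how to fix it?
Bug: AND binds tighter than OR, so this parses as category = 'Electronics' OR (category = 'Furniture' AND price > 794.98)

Fix: Group the OR with parentheses (or use IN), then AND the threshold

Corrected query:
SELECT id, category, price FROM products WHERE (category = 'Electronics' OR category = 'Furniture') AND price > 794.98

Result:
id | category    | price  
---+-------------+--------
3  | Electronics | 827.55 
4  | Furniture   | 1109.07
5  | Furniture   | 1492.99
6  | Furniture   | 818.69 
7  | Furniture   | 1124.88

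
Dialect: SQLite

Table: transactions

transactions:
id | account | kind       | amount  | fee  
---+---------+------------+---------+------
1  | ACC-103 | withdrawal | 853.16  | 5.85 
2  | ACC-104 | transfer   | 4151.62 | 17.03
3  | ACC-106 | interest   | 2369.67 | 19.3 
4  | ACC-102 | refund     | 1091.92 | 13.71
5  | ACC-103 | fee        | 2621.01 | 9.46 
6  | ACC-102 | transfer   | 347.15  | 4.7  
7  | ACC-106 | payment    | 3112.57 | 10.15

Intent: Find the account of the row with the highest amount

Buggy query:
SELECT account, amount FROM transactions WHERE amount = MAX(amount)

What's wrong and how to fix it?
Bug: WHERE is evaluated per row; an aggregate over the whole table isn't defined there

Fix: Use a subquery: WHERE amount = (SELECT MAX(amount) FROM transactions)

Corrected query:
SELECT account, amount FROM transactions WHERE amount = (SELECT MAX(amount) FROM transactions)

Result:
account | amount 
--------+--------
ACC-104 | 4151.62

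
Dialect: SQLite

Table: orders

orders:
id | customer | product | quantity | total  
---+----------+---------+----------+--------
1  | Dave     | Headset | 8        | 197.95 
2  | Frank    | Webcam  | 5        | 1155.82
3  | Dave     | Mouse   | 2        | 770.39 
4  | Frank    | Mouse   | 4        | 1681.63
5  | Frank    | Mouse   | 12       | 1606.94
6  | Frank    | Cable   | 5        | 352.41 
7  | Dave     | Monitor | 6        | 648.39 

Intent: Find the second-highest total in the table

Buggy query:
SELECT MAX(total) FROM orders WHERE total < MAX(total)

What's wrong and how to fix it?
Bug: MAX(total) on the right of the comparison is an aggregate-in-WHERE error

Fix: Put the inner MAX in a scalar subquery

Corrected query:
SELECT MAX(total) FROM orders WHERE total < (SELECT MAX(total) FROM orders)

Result:
MAX(total)
----------
1606.94   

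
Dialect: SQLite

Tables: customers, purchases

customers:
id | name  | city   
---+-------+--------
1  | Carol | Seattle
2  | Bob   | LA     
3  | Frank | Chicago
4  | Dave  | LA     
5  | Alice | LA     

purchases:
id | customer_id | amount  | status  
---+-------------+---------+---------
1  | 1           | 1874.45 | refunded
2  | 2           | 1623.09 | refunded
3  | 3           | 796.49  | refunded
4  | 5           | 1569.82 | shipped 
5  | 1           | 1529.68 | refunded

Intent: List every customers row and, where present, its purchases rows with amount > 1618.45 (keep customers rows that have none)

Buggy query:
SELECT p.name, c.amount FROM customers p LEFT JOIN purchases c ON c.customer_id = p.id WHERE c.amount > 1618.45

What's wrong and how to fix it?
Bug: A WHERE condition on the right-hand table after LEFT JOIN drops unmatched parents

Fix: Put 'c.amount > 1618.45' in the JOIN's ON clause instead of WHERE

Corrected query:
SELECT p.name, c.amount FROM customers p LEFT JOIN purchases c ON c.customer_id = p.id AND c.amount > 1618.45

Result:
name  | amount 
------+--------
Carol | 1874.45
Bob   | 1623.09
Frank | NULL   
Dave  | NULL   
Alice | NULL   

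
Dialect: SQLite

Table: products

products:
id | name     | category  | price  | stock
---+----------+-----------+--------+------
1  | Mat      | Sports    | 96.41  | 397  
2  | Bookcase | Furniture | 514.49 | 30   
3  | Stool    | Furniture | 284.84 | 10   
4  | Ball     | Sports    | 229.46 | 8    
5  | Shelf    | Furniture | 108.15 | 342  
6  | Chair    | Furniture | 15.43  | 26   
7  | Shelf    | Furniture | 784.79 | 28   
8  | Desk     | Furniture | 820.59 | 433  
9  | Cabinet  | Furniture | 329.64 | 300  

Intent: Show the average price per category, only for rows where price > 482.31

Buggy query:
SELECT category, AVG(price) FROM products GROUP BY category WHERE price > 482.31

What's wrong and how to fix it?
Bug: WHERE cannot follow GROUP BY

Fix: Move the WHERE clause before GROUP BY

Corrected query:
SELECT category, AVG(price) FROM products WHERE price > 482.31 GROUP BY category

Result:
category  | AVG(price)
----------+-----------
Furniture | 706.623333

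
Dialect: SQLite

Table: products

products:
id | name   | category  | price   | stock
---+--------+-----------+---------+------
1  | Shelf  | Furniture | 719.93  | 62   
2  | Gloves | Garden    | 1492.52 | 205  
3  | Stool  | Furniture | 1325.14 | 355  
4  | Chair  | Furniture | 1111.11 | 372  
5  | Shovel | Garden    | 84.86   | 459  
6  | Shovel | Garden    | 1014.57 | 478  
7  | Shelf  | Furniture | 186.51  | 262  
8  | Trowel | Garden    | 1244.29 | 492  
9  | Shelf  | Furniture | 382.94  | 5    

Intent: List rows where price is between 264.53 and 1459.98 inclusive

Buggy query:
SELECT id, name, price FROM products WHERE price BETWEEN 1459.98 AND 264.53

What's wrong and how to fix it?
Bug: BETWEEN expects the lower bound first; with 1459.98 AND 264.53 the range is empty

Fix: Write BETWEEN 264.53 AND 1459.98

Corrected query:
SELECT id, name, price FROM products WHERE price BETWEEN 264.53 AND 1459.98

Result:
id | name   | price  
---+--------+--------
1  | Shelf  | 719.93 
3  | Stool  | 1325.14
4  | Chair  | 1111.11
6  | Shovel | 1014.57
8  | Trowel | 1244.29
9  | Shelf  | 382.94 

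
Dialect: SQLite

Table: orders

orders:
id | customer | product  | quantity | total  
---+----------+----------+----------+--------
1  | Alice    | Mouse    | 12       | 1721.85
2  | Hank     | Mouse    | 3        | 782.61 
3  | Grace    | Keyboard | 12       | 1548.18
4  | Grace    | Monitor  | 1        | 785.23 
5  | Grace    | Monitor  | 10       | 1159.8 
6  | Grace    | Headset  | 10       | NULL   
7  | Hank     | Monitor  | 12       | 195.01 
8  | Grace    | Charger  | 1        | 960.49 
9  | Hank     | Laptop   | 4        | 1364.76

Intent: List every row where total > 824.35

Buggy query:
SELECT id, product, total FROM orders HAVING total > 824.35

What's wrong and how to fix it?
Bug: HAVING filters the output of aggregation, but this query has no GROUP BY and no aggregate functions, so SQLite rejects it (HAVING clause on a non-aggregate query); the condition here is per row

Fix: Use WHERE for row-level filtering

Corrected query:
SELECT id, product, total FROM orders WHERE total > 824.35

Result:
id | product  | total  
---+----------+--------
1  | Mouse    | 1721.85
3  | Keyboard | 1548.18
5  | Monitor  | 1159.8 
8  | Charger  | 960.49 
9  | Laptop   | 1364.76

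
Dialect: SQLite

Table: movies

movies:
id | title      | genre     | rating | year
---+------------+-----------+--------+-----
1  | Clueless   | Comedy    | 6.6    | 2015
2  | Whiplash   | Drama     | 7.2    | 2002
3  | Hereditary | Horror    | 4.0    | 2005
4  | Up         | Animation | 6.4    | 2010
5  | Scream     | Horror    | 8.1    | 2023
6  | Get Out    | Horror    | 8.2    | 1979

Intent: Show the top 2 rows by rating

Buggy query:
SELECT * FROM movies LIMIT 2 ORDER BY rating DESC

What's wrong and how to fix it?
Bug: ORDER BY cannot follow LIMIT; LIMIT is the final clause

Fix: Swap the clauses: ORDER BY first, then LIMIT

Corrected query:
SELECT * FROM movies ORDER BY rating DESC LIMIT 2

Result:
id | title   | genre  | rating | year
---+---------+--------+--------+-----
6  | Get Out | Horror | 8.2    | 1979
5  | Scream  | Horror | 8.1    | 2023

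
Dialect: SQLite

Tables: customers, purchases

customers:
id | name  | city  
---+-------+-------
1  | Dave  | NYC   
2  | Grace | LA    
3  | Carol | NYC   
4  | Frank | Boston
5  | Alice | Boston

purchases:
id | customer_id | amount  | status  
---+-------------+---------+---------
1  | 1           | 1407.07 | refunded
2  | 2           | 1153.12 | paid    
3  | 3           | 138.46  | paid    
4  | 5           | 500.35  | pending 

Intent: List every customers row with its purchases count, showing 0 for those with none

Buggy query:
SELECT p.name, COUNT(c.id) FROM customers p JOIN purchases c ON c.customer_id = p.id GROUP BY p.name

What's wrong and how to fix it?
Bug: INNER JOIN drops customers rows that have no matching purchases rows

Fix: Switch to LEFT JOIN to retain unmatched parent rows

Corrected query:
SELECT p.name, COUNT(c.id) FROM customers p LEFT JOIN purchases c ON c.customer_id = p.id GROUP BY p.name

Result:
name  | COUNT(c.id)
------+------------
Alice | 1          
Carol | 1          
Dave  | 1          
Frank | 0          
Grace | 1          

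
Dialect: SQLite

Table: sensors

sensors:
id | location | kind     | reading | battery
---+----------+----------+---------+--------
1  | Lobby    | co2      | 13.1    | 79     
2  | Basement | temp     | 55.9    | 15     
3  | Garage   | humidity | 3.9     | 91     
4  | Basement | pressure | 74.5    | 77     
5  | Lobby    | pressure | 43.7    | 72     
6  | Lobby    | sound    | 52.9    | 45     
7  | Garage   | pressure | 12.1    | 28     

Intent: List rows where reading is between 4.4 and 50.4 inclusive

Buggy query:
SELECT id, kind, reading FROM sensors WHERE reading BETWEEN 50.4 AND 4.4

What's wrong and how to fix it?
Bug: BETWEEN expects the lower bound first; with 50.4 AND 4.4 the range is empty

Fix: Swap the bounds so the smaller value comes first

Corrected query:
SELECT id, kind, reading FROM sensors WHERE reading BETWEEN 4.4 AND 50.4

Result:
id | kind     | reading
---+----------+--------
1  | co2      | 13.1   
5  | pressure | 43.7   
7  | pressure | 12.1   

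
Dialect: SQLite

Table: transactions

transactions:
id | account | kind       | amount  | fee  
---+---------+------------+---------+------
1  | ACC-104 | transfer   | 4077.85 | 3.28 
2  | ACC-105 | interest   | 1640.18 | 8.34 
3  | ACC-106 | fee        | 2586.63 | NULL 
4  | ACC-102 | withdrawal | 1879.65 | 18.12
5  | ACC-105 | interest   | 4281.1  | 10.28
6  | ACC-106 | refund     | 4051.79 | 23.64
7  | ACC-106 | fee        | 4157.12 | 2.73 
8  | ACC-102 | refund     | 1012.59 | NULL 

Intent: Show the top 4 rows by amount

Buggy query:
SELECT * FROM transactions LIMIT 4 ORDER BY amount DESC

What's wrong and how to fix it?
Bug: LIMIT must come after ORDER BY

Fix: Sort with ORDER BY, then apply LIMIT

Corrected query:
SELECT * FROM transactions ORDER BY amount DESC LIMIT 4

Result:
id | account | kind     | amount  | fee  
---+---------+----------+---------+------
5  | ACC-105 | interest | 4281.1  | 10.28
7  | ACC-106 | fee      | 4157.12 | 2.73 
1  | ACC-104 | transfer | 4077.85 | 3.28 
6  | ACC-106 | refund   | 4051.79 | 23.64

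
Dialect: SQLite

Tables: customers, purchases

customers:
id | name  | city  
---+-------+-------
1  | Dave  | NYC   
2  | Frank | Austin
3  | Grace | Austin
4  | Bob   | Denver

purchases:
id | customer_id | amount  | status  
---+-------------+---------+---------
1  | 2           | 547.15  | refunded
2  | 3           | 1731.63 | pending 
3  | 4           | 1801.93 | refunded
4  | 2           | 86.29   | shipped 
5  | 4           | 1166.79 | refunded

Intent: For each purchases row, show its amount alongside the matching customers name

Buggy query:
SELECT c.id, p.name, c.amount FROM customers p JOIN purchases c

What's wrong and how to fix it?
Bug: JOIN with no ON clause produces a cartesian product; every purchases row pairs with every customers row

Fix: Add ON c.customer_id = p.id to the JOIN

Corrected query:
SELECT c.id, p.name, c.amount FROM customers p JOIN purchases c ON c.customer_id = p.id

Result:
id | name  | amount 
---+-------+--------
1  | Frank | 547.15 
2  | Grace | 1731.63
3  | Bob   | 1801.93
4  | Frank | 86.29  
5  | Bob   | 1166.79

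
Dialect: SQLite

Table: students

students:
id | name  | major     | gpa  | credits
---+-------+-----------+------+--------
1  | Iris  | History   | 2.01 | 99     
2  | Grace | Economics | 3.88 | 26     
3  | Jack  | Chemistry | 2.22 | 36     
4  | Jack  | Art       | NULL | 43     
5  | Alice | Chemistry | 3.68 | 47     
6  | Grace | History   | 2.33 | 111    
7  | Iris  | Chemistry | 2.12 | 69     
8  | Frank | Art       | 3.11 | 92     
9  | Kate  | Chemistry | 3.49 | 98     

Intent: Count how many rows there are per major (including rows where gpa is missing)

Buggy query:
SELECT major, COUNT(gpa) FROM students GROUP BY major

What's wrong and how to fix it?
Bug: COUNT(column) counts non-NULL values only; rows with NULL gpa aren't counted

Fix: Use COUNT(*) to count all rows regardless of NULL

Corrected query:
SELECT major, COUNT(*) FROM students GROUP BY major

Result:
major     | COUNT(*)
----------+---------
Art       | 2       
Chemistry | 4       
Economics | 1       
History   | 2       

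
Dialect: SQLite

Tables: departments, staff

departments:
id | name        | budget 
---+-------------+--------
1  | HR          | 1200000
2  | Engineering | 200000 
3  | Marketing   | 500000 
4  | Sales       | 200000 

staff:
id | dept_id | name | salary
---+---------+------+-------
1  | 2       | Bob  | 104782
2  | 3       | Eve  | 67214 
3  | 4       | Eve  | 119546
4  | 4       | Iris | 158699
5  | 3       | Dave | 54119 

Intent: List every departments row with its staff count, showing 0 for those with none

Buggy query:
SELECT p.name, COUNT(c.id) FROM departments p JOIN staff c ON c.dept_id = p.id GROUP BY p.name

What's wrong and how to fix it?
Bug: An inner join excludes parents with zero children

Fix: Switch to LEFT JOIN to retain unmatched parent rows

Corrected query:
SELECT p.name, COUNT(c.id) FROM departments p LEFT JOIN staff c ON c.dept_id = p.id GROUP BY p.name

Result:
name        | COUNT(c.id)
------------+------------
Engineering | 1          
HR          | 0          
Marketing   | 2          
Sales       | 2          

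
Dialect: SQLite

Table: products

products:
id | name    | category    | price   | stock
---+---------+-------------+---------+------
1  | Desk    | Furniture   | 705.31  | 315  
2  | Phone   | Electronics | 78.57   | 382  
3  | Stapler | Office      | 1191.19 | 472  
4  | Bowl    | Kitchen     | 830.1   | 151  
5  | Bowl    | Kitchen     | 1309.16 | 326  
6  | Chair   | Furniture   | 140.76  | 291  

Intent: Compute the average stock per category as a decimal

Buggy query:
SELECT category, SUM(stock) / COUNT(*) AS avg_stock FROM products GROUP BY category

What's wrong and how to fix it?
Bug: Both operands are integers, so '/' performs integer division and truncates

Fix: Multiply by 1.0 (or CAST to REAL) to force floating-point division

Corrected query:
SELECT category, SUM(stock) * 1.0 / COUNT(*) AS avg_stock FROM products GROUP BY category

Result:
category    | avg_stock
------------+----------
Electronics | 382      
Furniture   | 303      
Kitchen     | 238.5    
Office      | 472      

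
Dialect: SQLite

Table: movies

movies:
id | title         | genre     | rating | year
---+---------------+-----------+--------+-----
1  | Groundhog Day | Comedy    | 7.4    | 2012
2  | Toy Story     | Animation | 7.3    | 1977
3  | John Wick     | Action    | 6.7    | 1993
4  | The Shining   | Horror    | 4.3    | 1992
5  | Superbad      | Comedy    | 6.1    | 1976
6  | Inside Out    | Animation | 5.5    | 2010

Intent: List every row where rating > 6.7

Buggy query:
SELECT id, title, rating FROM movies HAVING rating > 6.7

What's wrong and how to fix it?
Bug: HAVING filters the output of aggregation, but this query has no GROUP BY and no aggregate functions, so SQLite rejects it (HAVING clause on a non-aggregate query); the condition here is per row

Fix: Use WHERE for row-level filtering

Corrected query:
SELECT id, title, rating FROM movies WHERE rating > 6.7

Result:
id | title         | rating
---+---------------+-------
1  | Groundhog Day | 7.4   
2  | Toy Story     | 7.3   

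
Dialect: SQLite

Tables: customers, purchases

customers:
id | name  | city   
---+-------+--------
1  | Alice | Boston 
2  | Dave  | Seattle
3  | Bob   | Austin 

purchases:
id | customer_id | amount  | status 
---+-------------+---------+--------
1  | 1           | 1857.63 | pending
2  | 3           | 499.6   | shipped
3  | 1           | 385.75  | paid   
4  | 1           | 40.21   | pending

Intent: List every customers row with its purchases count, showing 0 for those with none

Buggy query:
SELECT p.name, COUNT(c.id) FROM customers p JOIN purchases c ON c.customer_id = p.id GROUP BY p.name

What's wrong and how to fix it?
Bug: INNER JOIN drops customers rows that have no matching purchases rows

Fix: Switch to LEFT JOIN to retain unmatched parent rows

Corrected query:
SELECT p.name, COUNT(c.id) FROM customers p LEFT JOIN purchases c ON c.customer_id = p.id GROUP BY p.name

Result:
name  | COUNT(c.id)
------+------------
Alice | 3          
Bob   | 1          
Dave  | 0          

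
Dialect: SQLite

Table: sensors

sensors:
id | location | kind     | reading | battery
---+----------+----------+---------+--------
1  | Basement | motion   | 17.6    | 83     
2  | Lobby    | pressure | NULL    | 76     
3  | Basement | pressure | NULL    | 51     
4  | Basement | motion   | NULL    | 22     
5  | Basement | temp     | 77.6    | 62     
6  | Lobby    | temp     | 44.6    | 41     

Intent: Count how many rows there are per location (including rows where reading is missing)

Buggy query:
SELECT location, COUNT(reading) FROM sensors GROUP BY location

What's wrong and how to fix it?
Bug: COUNT(reading) skips NULLs, so groups with missing reading are undercounted

Fix: Use COUNT(*) to count all rows regardless of NULL

Corrected query:
SELECT location, COUNT(*) FROM sensors GROUP BY location

Result:
location | COUNT(*)
---------+---------
Basement | 4       
Lobby    | 2       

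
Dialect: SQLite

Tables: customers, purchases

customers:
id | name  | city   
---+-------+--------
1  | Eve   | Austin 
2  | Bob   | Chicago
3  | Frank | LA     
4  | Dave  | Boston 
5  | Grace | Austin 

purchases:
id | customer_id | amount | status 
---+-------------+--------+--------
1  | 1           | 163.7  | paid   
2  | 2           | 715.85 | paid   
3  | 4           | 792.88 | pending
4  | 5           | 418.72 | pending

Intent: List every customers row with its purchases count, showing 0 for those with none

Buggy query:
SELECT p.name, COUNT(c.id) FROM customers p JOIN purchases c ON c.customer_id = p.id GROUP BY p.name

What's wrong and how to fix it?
Bug: INNER JOIN drops customers rows that have no matching purchases rows

Fix: Use LEFT JOIN so parents without children still appear (COUNT(c.id) gives 0)

Corrected query:
SELECT p.name, COUNT(c.id) FROM customers p LEFT JOIN purchases c ON c.customer_id = p.id GROUP BY p.name

Result:
name  | COUNT(c.id)
------+------------
Bob   | 1          
Dave  | 1          
Eve   | 1          
Frank | 0          
Grace | 1          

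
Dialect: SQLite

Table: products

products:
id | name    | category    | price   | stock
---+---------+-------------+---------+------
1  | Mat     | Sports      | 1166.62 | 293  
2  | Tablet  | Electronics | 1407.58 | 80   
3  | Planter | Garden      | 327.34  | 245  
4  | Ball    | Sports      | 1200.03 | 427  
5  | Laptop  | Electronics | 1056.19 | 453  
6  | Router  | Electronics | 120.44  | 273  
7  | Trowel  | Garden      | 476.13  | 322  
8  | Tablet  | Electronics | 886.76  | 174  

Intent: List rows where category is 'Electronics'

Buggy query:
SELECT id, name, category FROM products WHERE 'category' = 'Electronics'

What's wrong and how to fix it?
Bug: 'category' in single quotes is a string literal, not the column; the comparison is literal-vs-literal and never true

Fix: Reference the column as category without single quotes

Corrected query:
SELECT id, name, category FROM products WHERE category = 'Electronics'

Result:
id | name   | category   
---+--------+------------
2  | Tablet | Electronics
5  | Laptop | Electronics
6  | Router | Electronics
8  | Tablet | Electronics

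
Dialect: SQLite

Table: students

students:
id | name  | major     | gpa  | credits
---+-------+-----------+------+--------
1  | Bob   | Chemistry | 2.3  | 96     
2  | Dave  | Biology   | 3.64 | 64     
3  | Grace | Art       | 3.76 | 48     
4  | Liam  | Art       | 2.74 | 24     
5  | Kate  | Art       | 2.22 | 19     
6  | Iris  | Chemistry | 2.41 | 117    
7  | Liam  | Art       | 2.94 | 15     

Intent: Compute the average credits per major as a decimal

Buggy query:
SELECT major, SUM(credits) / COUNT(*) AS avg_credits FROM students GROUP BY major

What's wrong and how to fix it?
Bug: Both operands are integers, so '/' performs integer division and truncates

Fix: Multiply by 1.0 (or CAST to REAL) to force floating-point division

Corrected query:
SELECT major, SUM(credits) * 1.0 / COUNT(*) AS avg_credits FROM students GROUP BY major

Result:
major     | avg_credits
----------+------------
Art       | 26.5       
Biology   | 64         
Chemistry | 106.5      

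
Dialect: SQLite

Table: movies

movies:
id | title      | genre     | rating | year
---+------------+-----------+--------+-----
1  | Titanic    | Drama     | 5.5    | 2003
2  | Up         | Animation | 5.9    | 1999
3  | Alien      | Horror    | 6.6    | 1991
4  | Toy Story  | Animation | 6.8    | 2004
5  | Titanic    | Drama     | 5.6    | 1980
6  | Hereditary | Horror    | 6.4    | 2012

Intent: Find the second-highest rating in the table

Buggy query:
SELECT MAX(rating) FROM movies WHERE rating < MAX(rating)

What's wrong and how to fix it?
Bug: The inner MAX is an aggregate inside WHERE, which is not allowed

Fix: Put the inner MAX in a scalar subquery

Corrected query:
SELECT MAX(rating) FROM movies WHERE rating < (SELECT MAX(rating) FROM movies)

Result:
MAX(rating)
-----------
6.6        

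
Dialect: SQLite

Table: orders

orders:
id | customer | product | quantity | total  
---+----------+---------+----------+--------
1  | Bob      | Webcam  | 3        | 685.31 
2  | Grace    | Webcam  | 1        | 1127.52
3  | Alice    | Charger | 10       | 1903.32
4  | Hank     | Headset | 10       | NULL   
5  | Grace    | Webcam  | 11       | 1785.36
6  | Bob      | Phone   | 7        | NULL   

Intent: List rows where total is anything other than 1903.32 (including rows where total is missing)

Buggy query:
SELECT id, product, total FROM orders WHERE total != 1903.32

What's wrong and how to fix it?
Bug: Inequality against NULL is unknown, not true; rows with NULL are dropped

Fix: Handle NULL separately with IS NULL alongside the inequality

Corrected query:
SELECT id, product, total FROM orders WHERE total != 1903.32 OR total IS NULL

Result:
id | product | total  
---+---------+--------
1  | Webcam  | 685.31 
2  | Webcam  | 1127.52
4  | Headset | NULL   
5  | Webcam  | 1785.36
6  | Phone   | NULL   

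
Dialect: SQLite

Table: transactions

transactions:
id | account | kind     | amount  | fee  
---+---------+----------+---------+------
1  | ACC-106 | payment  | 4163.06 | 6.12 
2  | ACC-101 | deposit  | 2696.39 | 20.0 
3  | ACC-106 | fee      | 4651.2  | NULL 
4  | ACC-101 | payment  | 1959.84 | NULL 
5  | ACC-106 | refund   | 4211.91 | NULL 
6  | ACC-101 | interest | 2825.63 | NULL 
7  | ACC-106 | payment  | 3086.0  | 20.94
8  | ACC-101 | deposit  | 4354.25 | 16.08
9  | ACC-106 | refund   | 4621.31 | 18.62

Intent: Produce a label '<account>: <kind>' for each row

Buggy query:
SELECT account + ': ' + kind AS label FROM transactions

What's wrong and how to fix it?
Bug: SQLite uses || for string concatenation; + coerces text to numbers (yielding 0)

Fix: Use the || operator for string concatenation

Corrected query:
SELECT account || ': ' || kind AS label FROM transactions

Result:
label            
-----------------
ACC-106: payment 
ACC-101: deposit 
ACC-106: fee     
ACC-101: payment 
ACC-106: refund  
ACC-101: interest
ACC-106: payment 
ACC-101: deposit 
ACC-106: refund  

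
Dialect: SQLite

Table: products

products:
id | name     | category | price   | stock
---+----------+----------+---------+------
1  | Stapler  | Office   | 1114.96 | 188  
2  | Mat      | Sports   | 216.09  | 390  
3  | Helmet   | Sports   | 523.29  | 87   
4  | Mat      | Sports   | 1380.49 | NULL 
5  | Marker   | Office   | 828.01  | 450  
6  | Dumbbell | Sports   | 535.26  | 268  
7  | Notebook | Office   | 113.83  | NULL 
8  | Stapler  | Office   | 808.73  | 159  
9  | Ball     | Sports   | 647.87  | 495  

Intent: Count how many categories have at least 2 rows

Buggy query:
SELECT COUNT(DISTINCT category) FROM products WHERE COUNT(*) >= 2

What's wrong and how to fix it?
Bug: COUNT(*) cannot appear in WHERE; the per-group count doesn't exist yet

Fix: Use a subquery that GROUPs and filters with HAVING, then count its rows

Corrected query:
SELECT COUNT(*) FROM (SELECT category FROM products GROUP BY category HAVING COUNT(*) >= 2)

Result:
COUNT(*)
--------
2       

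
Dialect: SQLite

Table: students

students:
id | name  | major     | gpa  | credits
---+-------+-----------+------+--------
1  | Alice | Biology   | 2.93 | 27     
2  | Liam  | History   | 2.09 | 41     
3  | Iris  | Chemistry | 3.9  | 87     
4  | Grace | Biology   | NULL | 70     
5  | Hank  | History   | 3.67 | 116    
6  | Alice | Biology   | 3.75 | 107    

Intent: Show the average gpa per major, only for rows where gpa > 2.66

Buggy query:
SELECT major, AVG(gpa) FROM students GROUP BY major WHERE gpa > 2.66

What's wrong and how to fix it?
Bug: Row-level WHERE must come before GROUP BY in the clause order

Fix: Place WHERE between FROM and GROUP BY

Corrected query:
SELECT major, AVG(gpa) FROM students WHERE gpa > 2.66 GROUP BY major

Result:
major     | AVG(gpa)
----------+---------
Biology   | 3.34    
Chemistry | 3.9     
History   | 3.67    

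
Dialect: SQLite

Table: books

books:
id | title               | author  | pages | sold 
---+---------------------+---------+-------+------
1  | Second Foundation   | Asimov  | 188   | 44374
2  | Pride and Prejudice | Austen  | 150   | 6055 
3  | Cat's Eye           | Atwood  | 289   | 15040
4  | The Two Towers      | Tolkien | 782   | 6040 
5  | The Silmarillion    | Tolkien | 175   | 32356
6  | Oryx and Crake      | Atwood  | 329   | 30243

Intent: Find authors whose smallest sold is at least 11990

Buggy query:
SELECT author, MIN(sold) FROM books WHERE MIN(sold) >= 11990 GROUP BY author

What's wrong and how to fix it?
Bug: MIN() in WHERE is a misuse of aggregate

Fix: Use HAVING for the per-group MIN condition

Corrected query:
SELECT author, MIN(sold) FROM books GROUP BY author HAVING MIN(sold) >= 11990

Result:
author | MIN(sold)
-------+----------
Asimov | 44374    
Atwood | 15040    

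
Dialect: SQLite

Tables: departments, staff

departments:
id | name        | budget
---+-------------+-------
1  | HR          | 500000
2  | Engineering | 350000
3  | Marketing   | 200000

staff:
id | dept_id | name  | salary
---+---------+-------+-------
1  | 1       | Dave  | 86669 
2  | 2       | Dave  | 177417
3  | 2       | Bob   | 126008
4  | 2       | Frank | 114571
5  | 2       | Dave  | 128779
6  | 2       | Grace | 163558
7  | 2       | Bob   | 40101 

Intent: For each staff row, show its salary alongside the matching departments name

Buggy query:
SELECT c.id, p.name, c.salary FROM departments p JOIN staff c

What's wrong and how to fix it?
Bug: Missing join condition: each staff row is matched to all departments rows instead of just its own

Fix: Add ON c.dept_id = p.id to the JOIN

Corrected query:
SELECT c.id, p.name, c.salary FROM departments p JOIN staff c ON c.dept_id = p.id

Result:
id | name        | salary
---+-------------+-------
1  | HR          | 86669 
2  | Engineering | 177417
3  | Engineering | 126008
4  | Engineering | 114571
5  | Engineering | 128779
6  | Engineering | 163558
7  | Engineering | 40101 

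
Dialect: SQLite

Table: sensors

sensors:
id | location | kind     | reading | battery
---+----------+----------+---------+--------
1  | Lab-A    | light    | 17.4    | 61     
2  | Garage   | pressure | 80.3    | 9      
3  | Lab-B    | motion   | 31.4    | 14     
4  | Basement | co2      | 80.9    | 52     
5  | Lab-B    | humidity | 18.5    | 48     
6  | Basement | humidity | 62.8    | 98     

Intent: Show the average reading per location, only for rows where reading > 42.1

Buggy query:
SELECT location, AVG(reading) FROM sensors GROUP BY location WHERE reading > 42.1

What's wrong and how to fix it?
Bug: Row-level WHERE must come before GROUP BY in the clause order

Fix: Move the WHERE clause before GROUP BY

Corrected query:
SELECT location, AVG(reading) FROM sensors WHERE reading > 42.1 GROUP BY location

Result:
location | AVG(reading)
---------+-------------
Basement | 71.85       
Garage   | 80.3        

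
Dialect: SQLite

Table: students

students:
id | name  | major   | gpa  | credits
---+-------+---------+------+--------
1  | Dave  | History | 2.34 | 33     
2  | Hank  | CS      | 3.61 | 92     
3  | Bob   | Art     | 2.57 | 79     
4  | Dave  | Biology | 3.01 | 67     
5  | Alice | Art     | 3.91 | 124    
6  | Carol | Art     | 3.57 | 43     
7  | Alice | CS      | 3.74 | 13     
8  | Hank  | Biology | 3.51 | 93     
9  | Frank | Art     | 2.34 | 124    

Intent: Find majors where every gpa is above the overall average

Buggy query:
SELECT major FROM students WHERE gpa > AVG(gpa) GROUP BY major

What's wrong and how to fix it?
Bug: AVG() is an aggregate; it can't sit directly in WHERE

Fix: Use a subquery for AVG and a HAVING MIN(...) filter so the condition holds for every row in the group

Corrected query:
SELECT major FROM students GROUP BY major HAVING MIN(gpa) > (SELECT AVG(gpa) FROM students)

Result:
major
-----
CS   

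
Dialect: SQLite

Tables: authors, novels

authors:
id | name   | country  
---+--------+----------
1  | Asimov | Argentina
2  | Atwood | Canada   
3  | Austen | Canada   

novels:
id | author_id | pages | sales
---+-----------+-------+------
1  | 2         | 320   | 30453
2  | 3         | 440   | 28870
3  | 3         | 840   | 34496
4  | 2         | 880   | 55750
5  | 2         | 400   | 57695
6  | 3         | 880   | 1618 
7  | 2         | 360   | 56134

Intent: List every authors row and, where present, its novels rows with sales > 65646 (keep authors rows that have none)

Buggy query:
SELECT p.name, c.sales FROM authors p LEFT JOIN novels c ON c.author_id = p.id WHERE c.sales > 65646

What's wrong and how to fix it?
Bug: Filtering c.sales in WHERE discards the NULL rows produced by LEFT JOIN, turning it into an inner join

Fix: Put 'c.sales > 65646' in the JOIN's ON clause instead of WHERE

Corrected query:
SELECT p.name, c.sales FROM authors p LEFT JOIN novels c ON c.author_id = p.id AND c.sales > 65646

Result:
name   | sales
-------+------
Asimov | NULL 
Atwood | NULL 
Austen | NULL 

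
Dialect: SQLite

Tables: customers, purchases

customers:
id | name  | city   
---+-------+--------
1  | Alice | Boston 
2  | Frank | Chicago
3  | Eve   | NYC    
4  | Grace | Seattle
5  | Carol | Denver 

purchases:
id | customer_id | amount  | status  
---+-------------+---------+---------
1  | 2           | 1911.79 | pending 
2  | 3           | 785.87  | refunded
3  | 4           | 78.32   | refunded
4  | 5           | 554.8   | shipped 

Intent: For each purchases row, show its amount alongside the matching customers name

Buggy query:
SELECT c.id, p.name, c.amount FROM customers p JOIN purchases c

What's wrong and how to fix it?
Bug: Missing join condition: each purchases row is matched to all customers rows instead of just its own

Fix: Specify the join condition linking the foreign key to the parent id

Corrected query:
SELECT c.id, p.name, c.amount FROM customers p JOIN purchases c ON c.customer_id = p.id

Result:
id | name  | amount 
---+-------+--------
1  | Frank | 1911.79
2  | Eve   | 785.87 
3  | Grace | 78.32  
4  | Carol | 554.8  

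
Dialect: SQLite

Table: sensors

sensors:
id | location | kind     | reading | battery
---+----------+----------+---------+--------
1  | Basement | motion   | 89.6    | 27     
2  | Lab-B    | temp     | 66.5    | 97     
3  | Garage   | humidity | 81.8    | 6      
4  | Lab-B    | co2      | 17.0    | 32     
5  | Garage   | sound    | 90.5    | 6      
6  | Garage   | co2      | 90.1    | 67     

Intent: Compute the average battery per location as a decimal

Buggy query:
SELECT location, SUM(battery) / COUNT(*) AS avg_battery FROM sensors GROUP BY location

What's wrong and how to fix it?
Bug: SUM(battery) and COUNT(*) are both integers; the division truncates the fractional part

Fix: Multiply by 1.0 (or CAST to REAL) to force floating-point division

Corrected query:
SELECT location, SUM(battery) * 1.0 / COUNT(*) AS avg_battery FROM sensors GROUP BY location

Result:
location | avg_battery
---------+------------
Basement | 27         
Garage   | 26.333333  
Lab-B    | 64.5       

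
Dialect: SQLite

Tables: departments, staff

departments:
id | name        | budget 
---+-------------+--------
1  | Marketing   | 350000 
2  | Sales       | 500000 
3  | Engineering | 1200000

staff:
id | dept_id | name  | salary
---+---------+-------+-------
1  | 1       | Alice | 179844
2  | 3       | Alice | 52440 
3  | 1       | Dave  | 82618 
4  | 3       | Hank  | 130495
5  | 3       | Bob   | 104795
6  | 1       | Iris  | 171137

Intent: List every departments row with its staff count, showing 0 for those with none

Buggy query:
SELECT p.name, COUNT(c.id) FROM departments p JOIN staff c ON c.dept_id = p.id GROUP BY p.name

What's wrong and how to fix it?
Bug: INNER JOIN drops departments rows that have no matching staff rows

Fix: Use LEFT JOIN so parents without children still appear (COUNT(c.id) gives 0)

Corrected query:
SELECT p.name, COUNT(c.id) FROM departments p LEFT JOIN staff c ON c.dept_id = p.id GROUP BY p.name

Result:
name        | COUNT(c.id)
------------+------------
Engineering | 3          
Marketing   | 3          
Sales       | 0          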